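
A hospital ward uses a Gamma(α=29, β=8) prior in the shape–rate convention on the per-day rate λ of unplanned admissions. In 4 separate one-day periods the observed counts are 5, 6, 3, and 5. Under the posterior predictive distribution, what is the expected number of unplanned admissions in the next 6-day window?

24

Total count: 5 + 6 + 3 + 5 = 19.
Total exposure: 4 days.
The Gamma prior is conjugate for the Poisson rate, so λ | data ~ Gamma(29+19, 8+4) = Gamma(48, 12).
Predictive mean over a 6-day window = T·E[λ|data] = 6·48/12 = 24.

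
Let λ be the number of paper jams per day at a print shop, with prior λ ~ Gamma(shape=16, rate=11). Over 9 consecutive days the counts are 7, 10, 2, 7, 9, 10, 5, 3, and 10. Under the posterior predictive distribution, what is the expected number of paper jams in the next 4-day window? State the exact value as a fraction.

79/5

Total count: 7 + 10 + 2 + 7 + 9 + 10 + 5 + 3 + 10 = 63.
Total exposure: 9 days.
By Gamma–Poisson conjugacy, the posterior is Gamma(α + Σx, β + Σt) = Gamma(16 + 63, 11 + 9) = Gamma(79, 20).
Predictive mean over a 4-day window = T·E[λ|data] = 4·79/20 = 79/5.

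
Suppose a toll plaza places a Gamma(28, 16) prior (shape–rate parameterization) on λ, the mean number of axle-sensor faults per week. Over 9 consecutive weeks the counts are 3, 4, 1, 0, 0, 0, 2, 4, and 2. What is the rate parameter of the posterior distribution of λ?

Total count: 3 + 4 + 1 + 0 + 0 + 0 + 2 + 4 + 2 = 16.
Total exposure: 9 weeks.
By Gamma–Poisson conjugacy, the posterior is Gamma(α + Σx, β + Σt) = Gamma(28 + 16, 16 + 9) = Gamma(44, 25).

25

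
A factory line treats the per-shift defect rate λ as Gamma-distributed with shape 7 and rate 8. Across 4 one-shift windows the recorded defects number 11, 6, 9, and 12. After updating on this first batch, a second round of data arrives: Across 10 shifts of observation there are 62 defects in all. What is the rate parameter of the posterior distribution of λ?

22

Total count: 11 + 6 + 9 + 12 = 38.
Total exposure: 4 shifts.
After the first batch: Gamma(7 + 38, 8 + 4) = Gamma(45, 12).
Total count 62 over total exposure 10 shifts.
After the second batch: Gamma(45 + 62, 12 + 10) = Gamma(107, 22).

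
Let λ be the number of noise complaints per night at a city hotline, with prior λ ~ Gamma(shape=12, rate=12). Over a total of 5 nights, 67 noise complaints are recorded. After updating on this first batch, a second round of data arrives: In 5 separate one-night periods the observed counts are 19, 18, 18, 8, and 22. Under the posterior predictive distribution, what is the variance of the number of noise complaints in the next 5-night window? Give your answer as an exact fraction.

Total count 67 over total exposure 5 nights.
After the first batch: Gamma(12 + 67, 12 + 5) = Gamma(79, 17).
Total count: 19 + 18 + 18 + 8 + 22 = 85.
Total exposure: 5 nights.
After the second batch: Gamma(79 + 85, 17 + 5) = Gamma(164, 22).
The posterior predictive for a window of length T is Negative Binomial with variance T·α'·(β'+T)/β'² = 5·164·27/484 = 5535/121.

5535/121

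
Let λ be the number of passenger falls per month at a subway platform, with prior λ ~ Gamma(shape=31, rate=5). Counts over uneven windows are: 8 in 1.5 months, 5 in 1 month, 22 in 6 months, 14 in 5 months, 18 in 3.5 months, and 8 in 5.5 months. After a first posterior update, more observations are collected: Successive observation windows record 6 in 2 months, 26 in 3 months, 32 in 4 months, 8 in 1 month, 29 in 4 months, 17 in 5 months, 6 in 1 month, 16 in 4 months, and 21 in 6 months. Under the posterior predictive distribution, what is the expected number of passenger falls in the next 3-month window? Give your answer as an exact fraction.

1602/115

Total count: 8 + 5 + 22 + 14 + 18 + 8 = 75.
Total exposure: 1.5 + 1 + 6 + 5 + 3.5 + 5.5 = 22.5 months.
After the first batch: Gamma(31 + 75, 5 + 22.5) = Gamma(106, 55/2).
Total count: 6 + 26 + 32 + 8 + 29 + 17 + 6 + 16 + 21 = 161.
Total exposure: 2 + 3 + 4 + 1 + 4 + 5 + 1 + 4 + 6 = 30 months.
After the second batch: Gamma(106 + 161, 55/2 + 30) = Gamma(267, 115/2).
Predictive mean over a 3-month window = T·E[λ|data] = 3·267/(115/2) = 1602/115.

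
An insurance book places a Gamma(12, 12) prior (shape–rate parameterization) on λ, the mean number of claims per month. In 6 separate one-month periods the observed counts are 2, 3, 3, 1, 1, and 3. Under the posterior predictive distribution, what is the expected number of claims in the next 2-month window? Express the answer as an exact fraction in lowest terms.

Total count: 2 + 3 + 3 + 1 + 1 + 3 = 13.
Total exposure: 6 months.
By Gamma–Poisson conjugacy, the posterior is Gamma(α + Σx, β + Σt) = Gamma(12 + 13, 12 + 6) = Gamma(25, 18).
Predictive mean over a 2-month window = T·E[λ|data] = 2·25/18 = 25/9.

25/9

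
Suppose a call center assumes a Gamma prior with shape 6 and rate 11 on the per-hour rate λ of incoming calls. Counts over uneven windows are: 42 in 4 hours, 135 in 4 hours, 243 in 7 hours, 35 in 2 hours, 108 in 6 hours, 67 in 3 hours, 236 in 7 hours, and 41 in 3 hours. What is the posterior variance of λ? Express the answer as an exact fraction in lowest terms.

Total count: 42 + 135 + 243 + 35 + 108 + 67 + 236 + 41 = 907.
Total exposure: 4 + 4 + 7 + 2 + 6 + 3 + 7 + 3 = 36 hours.
By Gamma–Poisson conjugacy, the posterior is Gamma(α + Σx, β + Σt) = Gamma(6 + 907, 11 + 36) = Gamma(913, 47).
Posterior variance = α'/β'² = 913/2209.

913/2209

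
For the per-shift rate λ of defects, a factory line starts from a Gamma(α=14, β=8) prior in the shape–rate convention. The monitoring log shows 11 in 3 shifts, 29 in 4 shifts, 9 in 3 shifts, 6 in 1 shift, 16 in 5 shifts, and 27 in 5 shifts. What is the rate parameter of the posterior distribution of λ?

29

Total count: 11 + 29 + 9 + 6 + 16 + 27 = 98.
Total exposure: 3 + 4 + 3 + 1 + 5 + 5 = 21 shifts.
The Gamma prior is conjugate for the Poisson rate, so λ | data ~ Gamma(14+98, 8+21) = Gamma(112, 29).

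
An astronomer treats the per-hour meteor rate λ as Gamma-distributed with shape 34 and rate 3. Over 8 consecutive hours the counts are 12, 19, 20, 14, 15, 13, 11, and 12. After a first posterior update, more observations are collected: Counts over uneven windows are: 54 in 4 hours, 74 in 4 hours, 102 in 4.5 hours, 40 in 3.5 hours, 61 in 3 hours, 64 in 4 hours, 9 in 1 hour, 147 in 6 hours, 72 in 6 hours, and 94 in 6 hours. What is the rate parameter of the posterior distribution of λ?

Total count: 12 + 19 + 20 + 14 + 15 + 13 + 11 + 12 = 116.
Total exposure: 8 hours.
After the first batch: Gamma(34 + 116, 3 + 8) = Gamma(150, 11).
Total count: 54 + 74 + 102 + 40 + 61 + 64 + 9 + 147 + 72 + 94 = 717.
Total exposure: 4 + 4 + 4.5 + 3.5 + 3 + 4 + 1 + 6 + 6 + 6 = 42 hours.
After the second batch: Gamma(150 + 717, 11 + 42) = Gamma(867, 53).

53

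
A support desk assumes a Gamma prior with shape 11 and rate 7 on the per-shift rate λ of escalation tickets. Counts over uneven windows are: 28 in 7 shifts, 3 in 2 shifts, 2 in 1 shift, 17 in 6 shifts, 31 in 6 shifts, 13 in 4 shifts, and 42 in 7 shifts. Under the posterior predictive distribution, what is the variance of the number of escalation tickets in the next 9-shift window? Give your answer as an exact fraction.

Total count: 28 + 3 + 2 + 17 + 31 + 13 + 42 = 136.
Total exposure: 7 + 2 + 1 + 6 + 6 + 4 + 7 = 33 shifts.
Gamma(α, β) with Poisson data over total exposure Σt gives posterior Gamma(α+Σx, β+Σt) = Gamma(147, 40).
The posterior predictive for a window of length T is Negative Binomial with variance T·α'·(β'+T)/β'² = 9·147·49/1600 = 64827/1600.

64827/1600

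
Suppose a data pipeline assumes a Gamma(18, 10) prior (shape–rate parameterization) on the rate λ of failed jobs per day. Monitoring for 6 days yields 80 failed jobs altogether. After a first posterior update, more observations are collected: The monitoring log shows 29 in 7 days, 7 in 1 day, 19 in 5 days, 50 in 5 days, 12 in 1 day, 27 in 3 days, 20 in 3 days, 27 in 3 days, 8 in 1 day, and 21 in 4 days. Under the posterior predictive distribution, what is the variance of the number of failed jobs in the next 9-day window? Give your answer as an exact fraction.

Total count 80 over total exposure 6 days.
After the first batch: Gamma(18 + 80, 10 + 6) = Gamma(98, 16).
Total count: 29 + 7 + 19 + 50 + 12 + 27 + 20 + 27 + 8 + 21 = 220.
Total exposure: 7 + 1 + 5 + 5 + 1 + 3 + 3 + 3 + 1 + 4 = 33 days.
After the second batch: Gamma(98 + 220, 16 + 33) = Gamma(318, 49).
The posterior predictive for a window of length T is Negative Binomial with variance T·α'·(β'+T)/β'² = 9·318·58/2401 = 165996/2401.

165996/2401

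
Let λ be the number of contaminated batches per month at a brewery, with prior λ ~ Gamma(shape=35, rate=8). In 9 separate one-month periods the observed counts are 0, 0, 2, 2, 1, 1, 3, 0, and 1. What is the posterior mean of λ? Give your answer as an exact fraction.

45/17

Total count: 0 + 0 + 2 + 2 + 1 + 1 + 3 + 0 + 1 = 10.
Total exposure: 9 months.
Posterior: α' = 35 + 10 = 45, β' = 8 + 9 = 17.
Posterior mean = α'/β' = 45/17.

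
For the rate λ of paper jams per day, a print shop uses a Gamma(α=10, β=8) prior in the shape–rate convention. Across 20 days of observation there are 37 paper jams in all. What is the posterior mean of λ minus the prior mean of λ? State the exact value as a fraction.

3/7

Total count 37 over total exposure 20 days.
By Gamma–Poisson conjugacy, the posterior is Gamma(α + Σx, β + Σt) = Gamma(10 + 37, 8 + 20) = Gamma(47, 28).
Posterior mean = 47/28 = 47/28; prior mean = 10/8 = 5/4. Difference = 47/28 − 5/4 = 3/7.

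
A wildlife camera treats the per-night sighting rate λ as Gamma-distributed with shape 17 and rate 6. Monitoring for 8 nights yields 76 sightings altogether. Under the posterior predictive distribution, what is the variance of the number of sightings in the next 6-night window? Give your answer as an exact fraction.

Total count 76 over total exposure 8 nights.
Posterior: α' = 17 + 76 = 93, β' = 6 + 8 = 14.
The posterior predictive for a window of length T is Negative Binomial with variance T·α'·(β'+T)/β'² = 6·93·20/196 = 2790/49.

2790/49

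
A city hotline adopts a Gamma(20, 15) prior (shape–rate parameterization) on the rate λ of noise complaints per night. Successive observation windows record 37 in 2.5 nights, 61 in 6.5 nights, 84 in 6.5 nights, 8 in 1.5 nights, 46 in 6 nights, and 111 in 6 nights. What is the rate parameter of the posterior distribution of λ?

Total count: 37 + 61 + 84 + 8 + 46 + 111 = 347.
Total exposure: 2.5 + 6.5 + 6.5 + 1.5 + 6 + 6 = 29 nights.
By Gamma–Poisson conjugacy, the posterior is Gamma(α + Σx, β + Σt) = Gamma(20 + 347, 15 + 29) = Gamma(367, 44).

44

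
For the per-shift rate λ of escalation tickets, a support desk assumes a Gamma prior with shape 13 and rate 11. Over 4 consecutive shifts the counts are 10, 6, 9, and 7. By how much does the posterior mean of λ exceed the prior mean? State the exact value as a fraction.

Total count: 10 + 6 + 9 + 7 = 32.
Total exposure: 4 shifts.
Posterior: α' = 13 + 32 = 45, β' = 11 + 4 = 15.
Posterior mean = 45/15 = 3; prior mean = 13/11 = 13/11. Difference = 3 − 13/11 = 20/11.

20/11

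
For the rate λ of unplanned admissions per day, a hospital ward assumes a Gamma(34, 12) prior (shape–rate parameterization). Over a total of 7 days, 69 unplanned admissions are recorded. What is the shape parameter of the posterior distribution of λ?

103

Total count 69 over total exposure 7 days.
Conjugate update: add total count to the shape and total exposure to the rate, giving Gamma(103, 19).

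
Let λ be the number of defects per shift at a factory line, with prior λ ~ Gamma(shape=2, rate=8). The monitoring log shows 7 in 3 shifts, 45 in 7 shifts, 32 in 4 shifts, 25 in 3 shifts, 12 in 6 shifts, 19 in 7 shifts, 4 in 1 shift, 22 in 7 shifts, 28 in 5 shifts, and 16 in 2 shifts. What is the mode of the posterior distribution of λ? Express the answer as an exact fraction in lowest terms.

211/53

Total count: 7 + 45 + 32 + 25 + 12 + 19 + 4 + 22 + 28 + 16 = 210.
Total exposure: 3 + 7 + 4 + 3 + 6 + 7 + 1 + 7 + 5 + 2 = 45 shifts.
Conjugate update: add total count to the shape and total exposure to the rate, giving Gamma(212, 53).
Posterior mode = (α'−1)/β' = 211/53.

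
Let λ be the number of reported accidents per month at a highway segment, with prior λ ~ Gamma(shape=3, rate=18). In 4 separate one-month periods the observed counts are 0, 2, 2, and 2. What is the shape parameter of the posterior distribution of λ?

9

Total count: 0 + 2 + 2 + 2 = 6.
Total exposure: 4 months.
Posterior: α' = 3 + 6 = 9, β' = 18 + 4 = 22.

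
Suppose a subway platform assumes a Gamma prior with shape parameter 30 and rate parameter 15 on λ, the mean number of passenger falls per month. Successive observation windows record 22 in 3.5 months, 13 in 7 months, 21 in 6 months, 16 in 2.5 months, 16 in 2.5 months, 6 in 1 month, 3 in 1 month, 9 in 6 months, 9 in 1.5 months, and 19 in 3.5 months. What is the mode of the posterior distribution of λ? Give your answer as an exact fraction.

Total count: 22 + 13 + 21 + 16 + 16 + 6 + 3 + 9 + 9 + 19 = 134.
Total exposure: 3.5 + 7 + 6 + 2.5 + 2.5 + 1 + 1 + 6 + 1.5 + 3.5 = 34.5 months.
By Gamma–Poisson conjugacy, the posterior is Gamma(α + Σx, β + Σt) = Gamma(30 + 134, 15 + 34.5) = Gamma(164, 99/2).
Posterior mode = (α'−1)/β' = 163/(99/2) = 326/99.

326/99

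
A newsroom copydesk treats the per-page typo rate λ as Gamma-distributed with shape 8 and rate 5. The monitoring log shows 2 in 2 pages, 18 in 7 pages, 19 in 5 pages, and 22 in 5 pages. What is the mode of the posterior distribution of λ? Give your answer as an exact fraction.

Total count: 2 + 18 + 19 + 22 = 61.
Total exposure: 2 + 7 + 5 + 5 = 19 pages.
Posterior: α' = 8 + 61 = 69, β' = 5 + 19 = 24.
Posterior mode = (α'−1)/β' = 68/24 = 17/6.

17/6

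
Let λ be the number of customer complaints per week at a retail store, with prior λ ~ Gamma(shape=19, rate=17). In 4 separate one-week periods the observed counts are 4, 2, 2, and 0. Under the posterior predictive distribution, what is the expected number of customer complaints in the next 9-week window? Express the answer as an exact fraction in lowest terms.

Total count: 4 + 2 + 2 + 0 = 8.
Total exposure: 4 weeks.
Conjugate update: add total count to the shape and total exposure to the rate, giving Gamma(27, 21).
Predictive mean over a 9-week window = T·E[λ|data] = 9·27/21 = 81/7.

81/7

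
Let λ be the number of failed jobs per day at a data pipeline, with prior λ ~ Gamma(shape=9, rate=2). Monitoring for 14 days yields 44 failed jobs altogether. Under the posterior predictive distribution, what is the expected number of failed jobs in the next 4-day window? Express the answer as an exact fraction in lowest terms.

Total count 44 over total exposure 14 days.
The Gamma prior is conjugate for the Poisson rate, so λ | data ~ Gamma(9+44, 2+14) = Gamma(53, 16).
Predictive mean over a 4-day window = T·E[λ|data] = 4·53/16 = 53/4.

53/4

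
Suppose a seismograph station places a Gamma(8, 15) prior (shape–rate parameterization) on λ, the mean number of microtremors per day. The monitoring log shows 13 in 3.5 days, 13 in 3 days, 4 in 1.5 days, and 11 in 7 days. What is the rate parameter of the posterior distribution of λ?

Total count: 13 + 13 + 4 + 11 = 41.
Total exposure: 3.5 + 3 + 1.5 + 7 = 15 days.
The Gamma prior is conjugate for the Poisson rate, so λ | data ~ Gamma(8+41, 15+15) = Gamma(49, 30).

30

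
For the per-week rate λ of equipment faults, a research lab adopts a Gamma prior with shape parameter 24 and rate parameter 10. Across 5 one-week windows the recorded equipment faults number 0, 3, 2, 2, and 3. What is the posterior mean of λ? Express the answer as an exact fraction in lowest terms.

Total count: 0 + 3 + 2 + 2 + 3 = 10.
Total exposure: 5 weeks.
Conjugate update: add total count to the shape and total exposure to the rate, giving Gamma(34, 15).
Posterior mean = α'/β' = 34/15.

34/15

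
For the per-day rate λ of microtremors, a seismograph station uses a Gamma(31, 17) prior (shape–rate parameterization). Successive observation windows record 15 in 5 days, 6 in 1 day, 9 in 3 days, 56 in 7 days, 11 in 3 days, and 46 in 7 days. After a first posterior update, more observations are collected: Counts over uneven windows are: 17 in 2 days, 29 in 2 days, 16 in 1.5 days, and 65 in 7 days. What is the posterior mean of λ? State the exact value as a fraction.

Total count: 15 + 6 + 9 + 56 + 11 + 46 = 143.
Total exposure: 5 + 1 + 3 + 7 + 3 + 7 = 26 days.
After the first batch: Gamma(31 + 143, 17 + 26) = Gamma(174, 43).
Total count: 17 + 29 + 16 + 65 = 127.
Total exposure: 2 + 2 + 1.5 + 7 = 12.5 days.
After the second batch: Gamma(174 + 127, 43 + 12.5) = Gamma(301, 111/2).
Posterior mean = α'/β' = 301/(111/2) = 602/111.

602/111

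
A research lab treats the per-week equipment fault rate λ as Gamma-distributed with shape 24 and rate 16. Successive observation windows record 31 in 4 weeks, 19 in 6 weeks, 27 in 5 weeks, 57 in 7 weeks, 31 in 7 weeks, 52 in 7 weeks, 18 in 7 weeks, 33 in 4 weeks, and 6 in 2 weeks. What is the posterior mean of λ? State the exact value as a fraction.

Total count: 31 + 19 + 27 + 57 + 31 + 52 + 18 + 33 + 6 = 274.
Total exposure: 4 + 6 + 5 + 7 + 7 + 7 + 7 + 4 + 2 = 49 weeks.
Conjugate update: add total count to the shape and total exposure to the rate, giving Gamma(298, 65).
Posterior mean = α'/β' = 298/65.

298/65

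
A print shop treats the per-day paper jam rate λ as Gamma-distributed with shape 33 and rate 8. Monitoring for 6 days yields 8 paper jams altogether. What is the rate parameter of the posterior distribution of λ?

14

Total count 8 over total exposure 6 days.
By Gamma–Poisson conjugacy, the posterior is Gamma(α + Σx, β + Σt) = Gamma(33 + 8, 8 + 6) = Gamma(41, 14).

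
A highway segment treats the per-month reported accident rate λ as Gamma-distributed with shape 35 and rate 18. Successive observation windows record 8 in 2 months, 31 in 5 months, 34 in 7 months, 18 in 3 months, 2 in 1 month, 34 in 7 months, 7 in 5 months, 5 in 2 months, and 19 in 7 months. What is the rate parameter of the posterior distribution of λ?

Total count: 8 + 31 + 34 + 18 + 2 + 34 + 7 + 5 + 19 = 158.
Total exposure: 2 + 5 + 7 + 3 + 1 + 7 + 5 + 2 + 7 = 39 months.
By Gamma–Poisson conjugacy, the posterior is Gamma(α + Σx, β + Σt) = Gamma(35 + 158, 18 + 39) = Gamma(193, 57).

57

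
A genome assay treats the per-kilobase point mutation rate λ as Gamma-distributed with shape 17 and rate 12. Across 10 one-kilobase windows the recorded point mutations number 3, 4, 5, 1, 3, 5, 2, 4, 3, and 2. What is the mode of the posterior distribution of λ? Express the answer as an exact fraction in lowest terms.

24/11

Total count: 3 + 4 + 5 + 1 + 3 + 5 + 2 + 4 + 3 + 2 = 32.
Total exposure: 10 kilobases.
The Gamma prior is conjugate for the Poisson rate, so λ | data ~ Gamma(17+32, 12+10) = Gamma(49, 22).
Posterior mode = (α'−1)/β' = 48/22 = 24/11.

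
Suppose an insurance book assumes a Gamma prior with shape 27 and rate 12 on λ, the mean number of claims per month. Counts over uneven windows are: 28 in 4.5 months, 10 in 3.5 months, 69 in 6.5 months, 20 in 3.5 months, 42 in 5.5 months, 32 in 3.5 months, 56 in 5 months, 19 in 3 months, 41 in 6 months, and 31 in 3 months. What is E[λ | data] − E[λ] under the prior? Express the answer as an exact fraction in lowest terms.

Total count: 28 + 10 + 69 + 20 + 42 + 32 + 56 + 19 + 41 + 31 = 348.
Total exposure: 4.5 + 3.5 + 6.5 + 3.5 + 5.5 + 3.5 + 5 + 3 + 6 + 3 = 44 months.
Posterior: α' = 27 + 348 = 375, β' = 12 + 44 = 56.
Posterior mean = 375/56 = 375/56; prior mean = 27/12 = 9/4. Difference = 375/56 − 9/4 = 249/56.

249/56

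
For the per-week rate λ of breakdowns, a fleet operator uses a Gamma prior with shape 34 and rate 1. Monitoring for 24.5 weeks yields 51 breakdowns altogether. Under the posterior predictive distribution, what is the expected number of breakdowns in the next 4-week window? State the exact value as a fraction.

40/3

Total count 51 over total exposure 24.5 weeks.
Conjugate update: add total count to the shape and total exposure to the rate, giving Gamma(85, 51/2).
Predictive mean over a 4-week window = T·E[λ|data] = 4·85/(51/2) = 40/3.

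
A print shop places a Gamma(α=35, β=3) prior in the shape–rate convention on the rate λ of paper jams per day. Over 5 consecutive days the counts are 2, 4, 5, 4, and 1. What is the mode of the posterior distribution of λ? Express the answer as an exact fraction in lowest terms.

Total count: 2 + 4 + 5 + 4 + 1 = 16.
Total exposure: 5 days.
Conjugate update: add total count to the shape and total exposure to the rate, giving Gamma(51, 8).
Posterior mode = (α'−1)/β' = 50/8 = 25/4.

25/4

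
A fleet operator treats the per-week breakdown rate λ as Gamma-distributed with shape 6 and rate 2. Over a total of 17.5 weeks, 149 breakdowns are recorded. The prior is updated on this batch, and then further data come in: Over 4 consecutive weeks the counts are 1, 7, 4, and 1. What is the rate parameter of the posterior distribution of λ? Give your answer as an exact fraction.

Total count 149 over total exposure 17.5 weeks.
After the first batch: Gamma(6 + 149, 2 + 17.5) = Gamma(155, 39/2).
Total count: 1 + 7 + 4 + 1 = 13.
Total exposure: 4 weeks.
After the second batch: Gamma(155 + 13, 39/2 + 4) = Gamma(168, 47/2).

47/2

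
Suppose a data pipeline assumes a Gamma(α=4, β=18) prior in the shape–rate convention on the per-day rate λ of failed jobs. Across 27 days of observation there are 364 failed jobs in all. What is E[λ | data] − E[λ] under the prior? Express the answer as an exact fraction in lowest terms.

358/45

Total count 364 over total exposure 27 days.
Gamma(α, β) with Poisson data over total exposure Σt gives posterior Gamma(α+Σx, β+Σt) = Gamma(368, 45).
Posterior mean = 368/45 = 368/45; prior mean = 4/18 = 2/9. Difference = 368/45 − 2/9 = 358/45.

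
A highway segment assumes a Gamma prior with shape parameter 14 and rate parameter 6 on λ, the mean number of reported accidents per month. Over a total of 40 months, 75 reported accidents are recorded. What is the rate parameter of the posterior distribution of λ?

46

Total count 75 over total exposure 40 months.
The Gamma prior is conjugate for the Poisson rate, so λ | data ~ Gamma(14+75, 6+40) = Gamma(89, 46).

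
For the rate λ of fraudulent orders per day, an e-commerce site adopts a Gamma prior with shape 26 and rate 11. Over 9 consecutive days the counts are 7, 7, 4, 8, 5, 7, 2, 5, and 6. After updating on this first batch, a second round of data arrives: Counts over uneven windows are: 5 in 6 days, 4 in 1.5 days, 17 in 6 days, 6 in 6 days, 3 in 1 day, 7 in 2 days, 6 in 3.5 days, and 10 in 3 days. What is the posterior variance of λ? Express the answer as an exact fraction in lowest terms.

Total count: 7 + 7 + 4 + 8 + 5 + 7 + 2 + 5 + 6 = 51.
Total exposure: 9 days.
After the first batch: Gamma(26 + 51, 11 + 9) = Gamma(77, 20).
Total count: 5 + 4 + 17 + 6 + 3 + 7 + 6 + 10 = 58.
Total exposure: 6 + 1.5 + 6 + 6 + 1 + 2 + 3.5 + 3 = 29 days.
After the second batch: Gamma(77 + 58, 20 + 29) = Gamma(135, 49).
Posterior variance = α'/β'² = 135/2401.

135/2401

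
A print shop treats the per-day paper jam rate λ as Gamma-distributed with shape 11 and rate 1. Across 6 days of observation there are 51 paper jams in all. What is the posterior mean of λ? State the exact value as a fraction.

Total count 51 over total exposure 6 days.
Conjugate update: add total count to the shape and total exposure to the rate, giving Gamma(62, 7).
Posterior mean = α'/β' = 62/7.

62/7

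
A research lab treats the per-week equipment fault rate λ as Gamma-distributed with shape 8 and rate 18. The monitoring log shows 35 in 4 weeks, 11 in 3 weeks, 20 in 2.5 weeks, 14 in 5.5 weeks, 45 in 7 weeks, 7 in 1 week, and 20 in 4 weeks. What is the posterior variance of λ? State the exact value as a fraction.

32/405

Total count: 35 + 11 + 20 + 14 + 45 + 7 + 20 = 152.
Total exposure: 4 + 3 + 2.5 + 5.5 + 7 + 1 + 4 = 27 weeks.
Posterior: α' = 8 + 152 = 160, β' = 18 + 27 = 45.
Posterior variance = α'/β'² = 160/2025 = 32/405.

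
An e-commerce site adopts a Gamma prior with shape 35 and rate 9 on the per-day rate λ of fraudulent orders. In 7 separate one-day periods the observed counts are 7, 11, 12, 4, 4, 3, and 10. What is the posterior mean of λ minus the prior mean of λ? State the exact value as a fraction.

107/72

Total count: 7 + 11 + 12 + 4 + 4 + 3 + 10 = 51.
Total exposure: 7 days.
Posterior: α' = 35 + 51 = 86, β' = 9 + 7 = 16.
Posterior mean = 86/16 = 43/8; prior mean = 35/9 = 35/9. Difference = 43/8 − 35/9 = 107/72.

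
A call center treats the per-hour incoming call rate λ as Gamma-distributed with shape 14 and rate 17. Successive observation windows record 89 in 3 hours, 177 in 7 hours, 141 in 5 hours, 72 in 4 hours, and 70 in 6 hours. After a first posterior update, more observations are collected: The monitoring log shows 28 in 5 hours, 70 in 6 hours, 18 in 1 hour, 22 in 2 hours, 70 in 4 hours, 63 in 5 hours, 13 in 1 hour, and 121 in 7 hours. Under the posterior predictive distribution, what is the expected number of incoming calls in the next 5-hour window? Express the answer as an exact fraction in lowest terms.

4840/73

Total count: 89 + 177 + 141 + 72 + 70 = 549.
Total exposure: 3 + 7 + 5 + 4 + 6 = 25 hours.
After the first batch: Gamma(14 + 549, 17 + 25) = Gamma(563, 42).
Total count: 28 + 70 + 18 + 22 + 70 + 63 + 13 + 121 = 405.
Total exposure: 5 + 6 + 1 + 2 + 4 + 5 + 1 + 7 = 31 hours.
After the second batch: Gamma(563 + 405, 42 + 31) = Gamma(968, 73).
Predictive mean over a 5-hour window = T·E[λ|data] = 5·968/73 = 4840/73.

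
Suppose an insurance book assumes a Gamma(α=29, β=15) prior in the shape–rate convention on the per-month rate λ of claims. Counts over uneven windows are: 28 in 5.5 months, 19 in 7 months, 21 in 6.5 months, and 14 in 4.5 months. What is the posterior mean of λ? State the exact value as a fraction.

222/77

Total count: 28 + 19 + 21 + 14 = 82.
Total exposure: 5.5 + 7 + 6.5 + 4.5 = 23.5 months.
By Gamma–Poisson conjugacy, the posterior is Gamma(α + Σx, β + Σt) = Gamma(29 + 82, 15 + 23.5) = Gamma(111, 77/2).
Posterior mean = α'/β' = 111/(77/2) = 222/77.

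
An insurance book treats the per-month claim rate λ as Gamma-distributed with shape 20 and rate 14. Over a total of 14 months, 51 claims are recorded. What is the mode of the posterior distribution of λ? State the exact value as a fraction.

Total count 51 over total exposure 14 months.
Posterior: α' = 20 + 51 = 71, β' = 14 + 14 = 28.
Posterior mode = (α'−1)/β' = 70/28 = 5/2.

5/2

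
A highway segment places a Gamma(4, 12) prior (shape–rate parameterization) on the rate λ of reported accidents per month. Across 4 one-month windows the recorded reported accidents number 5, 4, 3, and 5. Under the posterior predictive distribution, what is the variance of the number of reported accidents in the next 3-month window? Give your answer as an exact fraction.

1197/256

Total count: 5 + 4 + 3 + 5 = 17.
Total exposure: 4 months.
Gamma(α, β) with Poisson data over total exposure Σt gives posterior Gamma(α+Σx, β+Σt) = Gamma(21, 16).
The posterior predictive for a window of length T is Negative Binomial with variance T·α'·(β'+T)/β'² = 3·21·19/256 = 1197/256.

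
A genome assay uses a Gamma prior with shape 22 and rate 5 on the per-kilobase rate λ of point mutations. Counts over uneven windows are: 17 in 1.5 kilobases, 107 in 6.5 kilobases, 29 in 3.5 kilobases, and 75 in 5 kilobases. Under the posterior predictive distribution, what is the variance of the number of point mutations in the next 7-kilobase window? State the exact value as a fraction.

Total count: 17 + 107 + 29 + 75 = 228.
Total exposure: 1.5 + 6.5 + 3.5 + 5 = 16.5 kilobases.
Conjugate update: add total count to the shape and total exposure to the rate, giving Gamma(250, 43/2).
The posterior predictive for a window of length T is Negative Binomial with variance T·α'·(β'+T)/β'² = 7·250·(57/2)/(1849/4) = 199500/1849.

199500/1849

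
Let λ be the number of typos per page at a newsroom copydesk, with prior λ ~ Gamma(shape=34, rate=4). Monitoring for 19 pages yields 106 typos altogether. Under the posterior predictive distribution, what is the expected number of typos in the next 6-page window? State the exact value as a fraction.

840/23

Total count 106 over total exposure 19 pages.
The Gamma prior is conjugate for the Poisson rate, so λ | data ~ Gamma(34+106, 4+19) = Gamma(140, 23).
Predictive mean over a 6-page window = T·E[λ|data] = 6·140/23 = 840/23.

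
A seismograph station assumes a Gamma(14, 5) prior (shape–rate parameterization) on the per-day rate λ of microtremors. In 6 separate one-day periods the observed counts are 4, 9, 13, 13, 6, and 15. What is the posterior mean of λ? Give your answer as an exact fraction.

74/11

Total count: 4 + 9 + 13 + 13 + 6 + 15 = 60.
Total exposure: 6 days.
Posterior: α' = 14 + 60 = 74, β' = 5 + 6 = 11.
Posterior mean = α'/β' = 74/11.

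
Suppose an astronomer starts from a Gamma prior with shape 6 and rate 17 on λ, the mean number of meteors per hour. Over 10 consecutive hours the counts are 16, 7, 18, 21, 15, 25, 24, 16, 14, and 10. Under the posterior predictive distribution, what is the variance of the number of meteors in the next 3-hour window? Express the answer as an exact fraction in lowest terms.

Total count: 16 + 7 + 18 + 21 + 15 + 25 + 24 + 16 + 14 + 10 = 166.
Total exposure: 10 hours.
The Gamma prior is conjugate for the Poisson rate, so λ | data ~ Gamma(6+166, 17+10) = Gamma(172, 27).
The posterior predictive for a window of length T is Negative Binomial with variance T·α'·(β'+T)/β'² = 3·172·30/729 = 1720/81.

1720/81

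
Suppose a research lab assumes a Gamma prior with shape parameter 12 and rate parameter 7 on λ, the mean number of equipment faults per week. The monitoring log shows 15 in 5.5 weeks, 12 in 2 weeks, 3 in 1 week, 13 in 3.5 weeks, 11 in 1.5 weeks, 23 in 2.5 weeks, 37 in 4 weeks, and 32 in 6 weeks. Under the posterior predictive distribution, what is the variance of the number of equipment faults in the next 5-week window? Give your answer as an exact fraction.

30020/1089

Total count: 15 + 12 + 3 + 13 + 11 + 23 + 37 + 32 = 146.
Total exposure: 5.5 + 2 + 1 + 3.5 + 1.5 + 2.5 + 4 + 6 = 26 weeks.
Gamma(α, β) with Poisson data over total exposure Σt gives posterior Gamma(α+Σx, β+Σt) = Gamma(158, 33).
The posterior predictive for a window of length T is Negative Binomial with variance T·α'·(β'+T)/β'² = 5·158·38/1089 = 30020/1089.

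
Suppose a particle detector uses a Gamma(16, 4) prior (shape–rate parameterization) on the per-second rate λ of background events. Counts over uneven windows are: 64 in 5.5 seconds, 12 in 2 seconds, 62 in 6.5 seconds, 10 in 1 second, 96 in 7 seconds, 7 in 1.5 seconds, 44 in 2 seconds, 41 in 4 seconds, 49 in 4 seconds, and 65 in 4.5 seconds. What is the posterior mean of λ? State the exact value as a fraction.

Total count: 64 + 12 + 62 + 10 + 96 + 7 + 44 + 41 + 49 + 65 = 450.
Total exposure: 5.5 + 2 + 6.5 + 1 + 7 + 1.5 + 2 + 4 + 4 + 4.5 = 38 seconds.
Posterior: α' = 16 + 450 = 466, β' = 4 + 38 = 42.
Posterior mean = α'/β' = 466/42 = 233/21.

233/21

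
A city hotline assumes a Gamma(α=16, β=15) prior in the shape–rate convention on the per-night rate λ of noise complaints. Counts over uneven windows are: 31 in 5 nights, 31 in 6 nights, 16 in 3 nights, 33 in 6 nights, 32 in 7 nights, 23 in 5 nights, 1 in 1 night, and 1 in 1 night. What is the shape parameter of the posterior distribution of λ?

Total count: 31 + 31 + 16 + 33 + 32 + 23 + 1 + 1 = 168.
Total exposure: 5 + 6 + 3 + 6 + 7 + 5 + 1 + 1 = 34 nights.
The Gamma prior is conjugate for the Poisson rate, so λ | data ~ Gamma(16+168, 15+34) = Gamma(184, 49).

184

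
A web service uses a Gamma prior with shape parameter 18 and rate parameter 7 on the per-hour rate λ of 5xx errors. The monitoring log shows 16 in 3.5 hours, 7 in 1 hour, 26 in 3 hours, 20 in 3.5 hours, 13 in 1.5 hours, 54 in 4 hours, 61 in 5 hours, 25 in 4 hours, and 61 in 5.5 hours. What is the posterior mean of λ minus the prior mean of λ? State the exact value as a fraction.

Total count: 16 + 7 + 26 + 20 + 13 + 54 + 61 + 25 + 61 = 283.
Total exposure: 3.5 + 1 + 3 + 3.5 + 1.5 + 4 + 5 + 4 + 5.5 = 31 hours.
Gamma(α, β) with Poisson data over total exposure Σt gives posterior Gamma(α+Σx, β+Σt) = Gamma(301, 38).
Posterior mean = 301/38 = 301/38; prior mean = 18/7 = 18/7. Difference = 301/38 − 18/7 = 1423/266.

1423/266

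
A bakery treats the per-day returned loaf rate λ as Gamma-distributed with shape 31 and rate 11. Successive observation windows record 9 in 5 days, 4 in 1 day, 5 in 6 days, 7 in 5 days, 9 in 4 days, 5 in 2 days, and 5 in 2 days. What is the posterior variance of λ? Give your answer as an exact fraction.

25/432

Total count: 9 + 4 + 5 + 7 + 9 + 5 + 5 = 44.
Total exposure: 5 + 1 + 6 + 5 + 4 + 2 + 2 = 25 days.
Posterior: α' = 31 + 44 = 75, β' = 11 + 25 = 36.
Posterior variance = α'/β'² = 75/1296 = 25/432.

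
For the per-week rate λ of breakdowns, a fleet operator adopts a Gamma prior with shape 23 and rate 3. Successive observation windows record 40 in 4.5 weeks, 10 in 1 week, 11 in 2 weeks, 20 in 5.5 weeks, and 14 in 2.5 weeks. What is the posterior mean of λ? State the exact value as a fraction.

236/37

Total count: 40 + 10 + 11 + 20 + 14 = 95.
Total exposure: 4.5 + 1 + 2 + 5.5 + 2.5 = 15.5 weeks.
Gamma(α, β) with Poisson data over total exposure Σt gives posterior Gamma(α+Σx, β+Σt) = Gamma(118, 37/2).
Posterior mean = α'/β' = 118/(37/2) = 236/37.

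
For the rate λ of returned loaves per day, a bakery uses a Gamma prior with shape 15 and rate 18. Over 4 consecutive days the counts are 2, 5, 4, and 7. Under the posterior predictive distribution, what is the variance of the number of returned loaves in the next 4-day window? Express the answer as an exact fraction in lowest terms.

78/11

Total count: 2 + 5 + 4 + 7 = 18.
Total exposure: 4 days.
The Gamma prior is conjugate for the Poisson rate, so λ | data ~ Gamma(15+18, 18+4) = Gamma(33, 22).
The posterior predictive for a window of length T is Negative Binomial with variance T·α'·(β'+T)/β'² = 4·33·26/484 = 78/11.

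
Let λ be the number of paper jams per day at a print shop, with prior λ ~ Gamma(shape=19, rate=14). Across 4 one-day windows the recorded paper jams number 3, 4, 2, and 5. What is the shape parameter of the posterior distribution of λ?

Total count: 3 + 4 + 2 + 5 = 14.
Total exposure: 4 days.
Posterior: α' = 19 + 14 = 33, β' = 14 + 4 = 18.

33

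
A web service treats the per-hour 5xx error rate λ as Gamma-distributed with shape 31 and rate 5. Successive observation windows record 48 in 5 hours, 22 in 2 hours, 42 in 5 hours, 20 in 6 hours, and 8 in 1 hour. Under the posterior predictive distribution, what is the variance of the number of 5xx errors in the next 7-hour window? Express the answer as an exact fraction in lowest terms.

Total count: 48 + 22 + 42 + 20 + 8 = 140.
Total exposure: 5 + 2 + 5 + 6 + 1 = 19 hours.
By Gamma–Poisson conjugacy, the posterior is Gamma(α + Σx, β + Σt) = Gamma(31 + 140, 5 + 19) = Gamma(171, 24).
The posterior predictive for a window of length T is Negative Binomial with variance T·α'·(β'+T)/β'² = 7·171·31/576 = 4123/64.

4123/64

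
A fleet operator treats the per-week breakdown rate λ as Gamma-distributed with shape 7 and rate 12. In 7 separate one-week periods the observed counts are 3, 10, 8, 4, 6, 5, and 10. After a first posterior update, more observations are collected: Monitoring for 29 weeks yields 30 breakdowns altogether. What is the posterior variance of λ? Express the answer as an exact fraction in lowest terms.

Total count: 3 + 10 + 8 + 4 + 6 + 5 + 10 = 46.
Total exposure: 7 weeks.
After the first batch: Gamma(7 + 46, 12 + 7) = Gamma(53, 19).
Total count 30 over total exposure 29 weeks.
After the second batch: Gamma(53 + 30, 19 + 29) = Gamma(83, 48).
Posterior variance = α'/β'² = 83/2304.

83/2304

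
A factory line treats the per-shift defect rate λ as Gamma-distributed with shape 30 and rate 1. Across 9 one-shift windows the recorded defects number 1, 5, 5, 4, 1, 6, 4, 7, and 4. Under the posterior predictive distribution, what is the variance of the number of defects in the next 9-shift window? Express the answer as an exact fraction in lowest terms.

Total count: 1 + 5 + 5 + 4 + 1 + 6 + 4 + 7 + 4 = 37.
Total exposure: 9 shifts.
Conjugate update: add total count to the shape and total exposure to the rate, giving Gamma(67, 10).
The posterior predictive for a window of length T is Negative Binomial with variance T·α'·(β'+T)/β'² = 9·67·19/100 = 11457/100.

11457/100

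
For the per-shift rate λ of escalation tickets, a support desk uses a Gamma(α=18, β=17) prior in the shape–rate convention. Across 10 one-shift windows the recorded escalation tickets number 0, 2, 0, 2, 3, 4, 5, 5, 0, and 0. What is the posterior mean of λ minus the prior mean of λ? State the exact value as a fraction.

59/153

Total count: 0 + 2 + 0 + 2 + 3 + 4 + 5 + 5 + 0 + 0 = 21.
Total exposure: 10 shifts.
Gamma(α, β) with Poisson data over total exposure Σt gives posterior Gamma(α+Σx, β+Σt) = Gamma(39, 27).
Posterior mean = 39/27 = 13/9; prior mean = 18/17 = 18/17. Difference = 13/9 − 18/17 = 59/153.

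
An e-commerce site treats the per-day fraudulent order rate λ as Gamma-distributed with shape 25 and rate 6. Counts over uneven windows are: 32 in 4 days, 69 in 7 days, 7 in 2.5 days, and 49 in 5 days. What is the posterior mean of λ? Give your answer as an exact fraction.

Total count: 32 + 69 + 7 + 49 = 157.
Total exposure: 4 + 7 + 2.5 + 5 = 18.5 days.
Gamma(α, β) with Poisson data over total exposure Σt gives posterior Gamma(α+Σx, β+Σt) = Gamma(182, 49/2).
Posterior mean = α'/β' = 182/(49/2) = 52/7.

52/7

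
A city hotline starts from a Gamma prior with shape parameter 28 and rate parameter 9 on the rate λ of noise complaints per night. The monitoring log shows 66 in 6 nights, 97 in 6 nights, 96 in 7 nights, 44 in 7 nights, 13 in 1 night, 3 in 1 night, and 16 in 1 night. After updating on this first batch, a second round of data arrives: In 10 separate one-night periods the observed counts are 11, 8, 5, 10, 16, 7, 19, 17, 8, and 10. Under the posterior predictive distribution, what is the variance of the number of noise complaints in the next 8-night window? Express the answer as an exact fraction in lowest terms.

Total count: 66 + 97 + 96 + 44 + 13 + 3 + 16 = 335.
Total exposure: 6 + 6 + 7 + 7 + 1 + 1 + 1 = 29 nights.
After the first batch: Gamma(28 + 335, 9 + 29) = Gamma(363, 38).
Total count: 11 + 8 + 5 + 10 + 16 + 7 + 19 + 17 + 8 + 10 = 111.
Total exposure: 10 nights.
After the second batch: Gamma(363 + 111, 38 + 10) = Gamma(474, 48).
The posterior predictive for a window of length T is Negative Binomial with variance T·α'·(β'+T)/β'² = 8·474·56/2304 = 553/6.

553/6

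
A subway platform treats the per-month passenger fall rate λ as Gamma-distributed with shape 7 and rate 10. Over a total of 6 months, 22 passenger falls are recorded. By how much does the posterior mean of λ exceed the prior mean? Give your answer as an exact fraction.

89/80

Total count 22 over total exposure 6 months.
By Gamma–Poisson conjugacy, the posterior is Gamma(α + Σx, β + Σt) = Gamma(7 + 22, 10 + 6) = Gamma(29, 16).
Posterior mean = 29/16 = 29/16; prior mean = 7/10 = 7/10. Difference = 29/16 − 7/10 = 89/80.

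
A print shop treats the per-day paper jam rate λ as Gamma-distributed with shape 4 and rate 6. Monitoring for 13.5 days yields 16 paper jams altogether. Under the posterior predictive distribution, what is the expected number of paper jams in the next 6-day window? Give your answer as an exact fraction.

Total count 16 over total exposure 13.5 days.
Gamma(α, β) with Poisson data over total exposure Σt gives posterior Gamma(α+Σx, β+Σt) = Gamma(20, 39/2).
Predictive mean over a 6-day window = T·E[λ|data] = 6·20/(39/2) = 80/13.

80/13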